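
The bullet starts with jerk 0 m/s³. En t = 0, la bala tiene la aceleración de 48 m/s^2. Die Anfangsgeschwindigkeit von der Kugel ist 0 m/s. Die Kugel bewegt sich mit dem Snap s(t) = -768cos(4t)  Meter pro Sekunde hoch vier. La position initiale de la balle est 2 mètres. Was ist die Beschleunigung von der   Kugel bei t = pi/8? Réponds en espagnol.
Partiendo del snap s(t) = -768·cos(4·t), tomamos 2 antiderivadas. La antiderivada del snap, con j(0) = 0, da la sacudida: j(t) = -192·sin(4·t). Tomando ∫j(t)dt y aplicando a(0) = 48, encontramos a(t) = 48·cos(4·t). Tenemos la aceleración a(t) = 48·cos(4·t). Sustituyendo t = pi/8: a(pi/8) = 0.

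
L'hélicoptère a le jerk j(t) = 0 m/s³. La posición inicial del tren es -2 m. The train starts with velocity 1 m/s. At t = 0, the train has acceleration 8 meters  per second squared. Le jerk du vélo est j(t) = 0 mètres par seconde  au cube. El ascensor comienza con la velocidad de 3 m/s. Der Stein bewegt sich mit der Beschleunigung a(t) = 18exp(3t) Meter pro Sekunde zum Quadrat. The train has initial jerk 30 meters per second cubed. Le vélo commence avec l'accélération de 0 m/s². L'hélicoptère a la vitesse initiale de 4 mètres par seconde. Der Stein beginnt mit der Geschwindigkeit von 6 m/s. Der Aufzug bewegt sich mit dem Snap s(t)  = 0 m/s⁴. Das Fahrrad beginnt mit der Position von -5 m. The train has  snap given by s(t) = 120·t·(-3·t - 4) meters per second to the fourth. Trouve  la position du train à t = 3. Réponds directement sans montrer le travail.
La position à t = 3 est x = -1529.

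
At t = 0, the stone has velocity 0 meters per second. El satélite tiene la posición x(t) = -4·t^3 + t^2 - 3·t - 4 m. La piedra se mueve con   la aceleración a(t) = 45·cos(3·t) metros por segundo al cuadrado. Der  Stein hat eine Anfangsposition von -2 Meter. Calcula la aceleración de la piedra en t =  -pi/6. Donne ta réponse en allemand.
Aus der Gleichung für die Beschleunigung a(t) = 45·cos(3·t), setzen wir t = -pi/6 ein und erhalten a = 0.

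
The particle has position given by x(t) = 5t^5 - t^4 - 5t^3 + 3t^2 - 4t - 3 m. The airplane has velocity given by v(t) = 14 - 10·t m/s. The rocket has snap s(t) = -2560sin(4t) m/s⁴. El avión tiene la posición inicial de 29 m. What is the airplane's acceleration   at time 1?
We must differentiate our velocity equation v(t) = 14 - 10·t 1 time. The derivative of velocity gives acceleration: a(t) = -10. We have acceleration a(t) = -10. Substituting t = 1: a(1) = -10.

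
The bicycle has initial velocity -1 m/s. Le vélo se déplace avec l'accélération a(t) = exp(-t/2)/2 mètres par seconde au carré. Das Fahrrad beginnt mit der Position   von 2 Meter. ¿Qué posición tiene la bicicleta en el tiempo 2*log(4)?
Necesitamos integrar nuestra ecuación de la aceleración a(t) = exp(-t/2)/2 2 veces. La antiderivada de la aceleración es la velocidad. Usando v(0) = -1, obtenemos v(t) = -exp(-t/2). La integral de la velocidad es la posición. Usando x(0) = 2, obtenemos x(t) = 2·exp(-t/2). Tenemos la posición x(t) = 2·exp(-t/2). Sustituyendo t = 2*log(4): x(2*log(4)) = 1/2.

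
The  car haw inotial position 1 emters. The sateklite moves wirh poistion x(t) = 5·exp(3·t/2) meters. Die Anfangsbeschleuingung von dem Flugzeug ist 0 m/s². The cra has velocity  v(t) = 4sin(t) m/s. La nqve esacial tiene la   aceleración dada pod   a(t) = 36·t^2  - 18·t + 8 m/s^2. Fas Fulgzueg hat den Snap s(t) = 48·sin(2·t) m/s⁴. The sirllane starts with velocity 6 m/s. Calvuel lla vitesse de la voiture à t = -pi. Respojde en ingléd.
From the given velocity equation v(t) = 4·sin(t), we substitute t = -pi to get v = 0.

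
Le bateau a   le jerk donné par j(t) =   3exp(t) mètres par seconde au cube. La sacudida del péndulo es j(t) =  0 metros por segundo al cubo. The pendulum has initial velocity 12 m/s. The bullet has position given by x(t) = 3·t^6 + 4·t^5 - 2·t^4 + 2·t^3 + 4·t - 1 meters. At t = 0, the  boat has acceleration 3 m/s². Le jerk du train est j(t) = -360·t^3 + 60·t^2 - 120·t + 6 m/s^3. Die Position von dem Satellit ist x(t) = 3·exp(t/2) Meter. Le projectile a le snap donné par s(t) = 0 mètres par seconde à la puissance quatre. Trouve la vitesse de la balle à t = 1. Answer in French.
En partant de la position x(t) = 3·t^6 + 4·t^5 - 2·t^4 + 2·t^3 + 4·t - 1, nous prenons 1 dérivée. En prenant d/dt de x(t), nous trouvons v(t) = 18·t^5 + 20·t^4 - 8·t^3 + 6·t^2 + 4. Nous avons la vitesse v(t) = 18·t^5 + 20·t^4 - 8·t^3 + 6·t^2 + 4. En substituant t = 1: v(1) = 40.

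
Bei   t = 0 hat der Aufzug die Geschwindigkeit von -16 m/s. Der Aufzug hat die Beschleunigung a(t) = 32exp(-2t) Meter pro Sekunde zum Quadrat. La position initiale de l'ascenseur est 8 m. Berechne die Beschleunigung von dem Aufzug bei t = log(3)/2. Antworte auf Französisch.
De l'équation de l'accélération a(t) = 32·exp(-2·t), nous substituons t = log(3)/2 pour obtenir a = 32/3.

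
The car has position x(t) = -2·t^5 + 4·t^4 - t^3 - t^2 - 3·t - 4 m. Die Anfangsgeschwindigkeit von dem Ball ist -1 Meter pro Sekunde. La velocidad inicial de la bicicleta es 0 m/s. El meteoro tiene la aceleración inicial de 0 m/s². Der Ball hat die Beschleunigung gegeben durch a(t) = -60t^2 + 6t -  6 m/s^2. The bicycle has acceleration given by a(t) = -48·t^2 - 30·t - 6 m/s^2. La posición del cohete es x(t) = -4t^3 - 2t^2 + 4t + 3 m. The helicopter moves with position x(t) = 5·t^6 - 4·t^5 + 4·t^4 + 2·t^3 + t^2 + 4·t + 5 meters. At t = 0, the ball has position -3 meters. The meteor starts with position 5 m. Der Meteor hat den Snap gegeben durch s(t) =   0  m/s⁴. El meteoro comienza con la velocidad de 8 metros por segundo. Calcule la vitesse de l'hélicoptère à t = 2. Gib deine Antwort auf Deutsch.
Wir müssen unsere Gleichung für die Position x(t) = 5·t^6 - 4·t^5 + 4·t^4 + 2·t^3 + t^2 + 4·t + 5 1-mal ableiten. Die Ableitung von der Position ergibt die Geschwindigkeit: v(t) = 30·t^5 - 20·t^4 + 16·t^3 + 6·t^2 + 2·t + 4. Aus der Gleichung für die Geschwindigkeit v(t) = 30·t^5 - 20·t^4 + 16·t^3 + 6·t^2 + 2·t + 4, setzen wir t = 2 ein und erhalten v = 800.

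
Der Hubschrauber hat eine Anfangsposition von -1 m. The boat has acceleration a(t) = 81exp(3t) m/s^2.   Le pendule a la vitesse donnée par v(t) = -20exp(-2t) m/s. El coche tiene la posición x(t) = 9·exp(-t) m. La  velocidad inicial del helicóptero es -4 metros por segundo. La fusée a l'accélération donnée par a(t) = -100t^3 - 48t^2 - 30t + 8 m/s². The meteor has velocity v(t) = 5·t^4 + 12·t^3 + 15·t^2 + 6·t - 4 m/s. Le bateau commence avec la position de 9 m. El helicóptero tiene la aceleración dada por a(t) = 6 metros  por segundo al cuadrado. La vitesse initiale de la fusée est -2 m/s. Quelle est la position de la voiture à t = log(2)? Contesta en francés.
En utilisant x(t) = 9·exp(-t) et en substituant t = log(2), nous trouvons x = 9/2.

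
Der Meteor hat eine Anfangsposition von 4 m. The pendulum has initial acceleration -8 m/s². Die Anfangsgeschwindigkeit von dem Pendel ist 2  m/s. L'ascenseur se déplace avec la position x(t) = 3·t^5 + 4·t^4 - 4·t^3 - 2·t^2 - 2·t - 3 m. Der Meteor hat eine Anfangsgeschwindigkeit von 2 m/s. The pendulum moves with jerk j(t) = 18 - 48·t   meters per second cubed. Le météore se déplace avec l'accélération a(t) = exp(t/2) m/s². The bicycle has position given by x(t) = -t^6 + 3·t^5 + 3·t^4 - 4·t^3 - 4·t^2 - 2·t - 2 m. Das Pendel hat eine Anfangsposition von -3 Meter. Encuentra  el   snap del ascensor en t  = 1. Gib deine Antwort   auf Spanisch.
Para resolver esto, necesitamos tomar 4 derivadas de nuestra ecuación de la posición x(t) = 3·t^5 + 4·t^4 - 4·t^3 - 2·t^2 - 2·t - 3. Tomando d/dt de x(t), encontramos v(t) = 15·t^4 + 16·t^3 - 12·t^2 - 4·t - 2. La derivada de la velocidad da la aceleración: a(t) = 60·t^3 + 48·t^2 - 24·t - 4. La derivada de la aceleración da la sacudida: j(t) = 180·t^2 + 96·t - 24. Tomando d/dt de j(t), encontramos s(t) = 360·t + 96. Tenemos el snap s(t) = 360·t + 96. Sustituyendo t = 1: s(1) = 456.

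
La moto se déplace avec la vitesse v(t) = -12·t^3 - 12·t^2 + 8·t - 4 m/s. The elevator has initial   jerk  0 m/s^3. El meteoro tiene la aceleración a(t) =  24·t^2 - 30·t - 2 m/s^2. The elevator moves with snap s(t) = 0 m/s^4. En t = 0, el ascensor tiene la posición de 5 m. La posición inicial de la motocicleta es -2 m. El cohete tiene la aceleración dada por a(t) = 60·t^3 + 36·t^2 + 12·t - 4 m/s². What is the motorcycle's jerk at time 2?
To solve this, we need to take 2 derivatives of our velocity equation v(t) = -12·t^3 - 12·t^2 + 8·t - 4. The derivative of velocity gives acceleration: a(t) = -36·t^2 - 24·t + 8. Differentiating acceleration, we get jerk: j(t) = -72·t - 24. We have jerk j(t) = -72·t - 24. Substituting t = 2: j(2) = -168.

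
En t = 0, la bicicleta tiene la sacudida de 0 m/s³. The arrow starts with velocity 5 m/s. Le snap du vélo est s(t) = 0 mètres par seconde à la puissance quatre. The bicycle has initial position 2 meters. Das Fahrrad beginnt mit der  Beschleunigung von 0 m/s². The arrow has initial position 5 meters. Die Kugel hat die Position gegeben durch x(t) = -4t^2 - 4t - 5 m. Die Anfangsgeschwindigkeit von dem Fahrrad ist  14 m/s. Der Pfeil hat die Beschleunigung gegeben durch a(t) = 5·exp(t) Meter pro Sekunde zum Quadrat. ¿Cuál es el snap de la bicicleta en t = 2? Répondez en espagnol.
De la ecuación del snap s(t) = 0, sustituimos t = 2 para obtener s = 0.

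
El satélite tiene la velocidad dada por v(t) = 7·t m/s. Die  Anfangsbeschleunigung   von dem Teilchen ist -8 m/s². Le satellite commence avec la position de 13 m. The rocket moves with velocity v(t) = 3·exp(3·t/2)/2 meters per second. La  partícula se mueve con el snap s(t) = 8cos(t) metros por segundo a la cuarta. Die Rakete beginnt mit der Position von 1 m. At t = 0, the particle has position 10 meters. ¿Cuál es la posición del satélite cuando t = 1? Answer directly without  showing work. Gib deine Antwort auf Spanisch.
La posición en t = 1 es x = 33/2.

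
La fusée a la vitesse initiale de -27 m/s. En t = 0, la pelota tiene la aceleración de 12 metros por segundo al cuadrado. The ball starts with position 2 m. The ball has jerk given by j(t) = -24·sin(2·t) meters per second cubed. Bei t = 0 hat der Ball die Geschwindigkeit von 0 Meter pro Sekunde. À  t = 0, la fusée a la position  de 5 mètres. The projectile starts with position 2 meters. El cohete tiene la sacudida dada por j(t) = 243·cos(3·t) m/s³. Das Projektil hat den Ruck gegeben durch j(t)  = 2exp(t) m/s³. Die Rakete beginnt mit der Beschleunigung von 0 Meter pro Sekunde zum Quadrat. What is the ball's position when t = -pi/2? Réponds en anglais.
To find the answer, we compute 3 antiderivatives of j(t) = -24·sin(2·t). The integral of jerk, with a(0) = 12, gives acceleration: a(t) = 12·cos(2·t). The integral of acceleration, with v(0) = 0, gives velocity: v(t) = 6·sin(2·t). The integral of velocity is position. Using x(0) = 2, we get x(t) = 5 - 3·cos(2·t). Using x(t) = 5 - 3·cos(2·t) and substituting t = -pi/2, we find x = 8.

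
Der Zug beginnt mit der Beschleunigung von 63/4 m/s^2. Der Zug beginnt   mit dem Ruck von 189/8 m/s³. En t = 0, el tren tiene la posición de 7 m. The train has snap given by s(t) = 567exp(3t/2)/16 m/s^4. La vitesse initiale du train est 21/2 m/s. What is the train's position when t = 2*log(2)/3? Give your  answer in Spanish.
Debemos encontrar la antiderivada de nuestra ecuación del snap s(t) = 567·exp(3·t/2)/16 4 veces. La integral del snap es la sacudida. Usando j(0) = 189/8, obtenemos j(t) = 189·exp(3·t/2)/8. La antiderivada de la sacudida es la aceleración. Usando a(0) = 63/4, obtenemos a(t) = 63·exp(3·t/2)/4. La integral de la aceleración, con v(0) = 21/2, da la velocidad: v(t) = 21·exp(3·t/2)/2. Tomando ∫v(t)dt y aplicando x(0) = 7, encontramos x(t) = 7·exp(3·t/2). Tenemos la posición x(t) = 7·exp(3·t/2). Sustituyendo t = 2*log(2)/3: x(2*log(2)/3) = 14.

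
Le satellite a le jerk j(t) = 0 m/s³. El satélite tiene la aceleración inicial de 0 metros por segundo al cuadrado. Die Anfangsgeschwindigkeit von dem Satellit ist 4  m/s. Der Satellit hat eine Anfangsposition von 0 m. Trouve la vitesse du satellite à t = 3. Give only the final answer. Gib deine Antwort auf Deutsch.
Die Geschwindigkeit bei t = 3 ist v = 4.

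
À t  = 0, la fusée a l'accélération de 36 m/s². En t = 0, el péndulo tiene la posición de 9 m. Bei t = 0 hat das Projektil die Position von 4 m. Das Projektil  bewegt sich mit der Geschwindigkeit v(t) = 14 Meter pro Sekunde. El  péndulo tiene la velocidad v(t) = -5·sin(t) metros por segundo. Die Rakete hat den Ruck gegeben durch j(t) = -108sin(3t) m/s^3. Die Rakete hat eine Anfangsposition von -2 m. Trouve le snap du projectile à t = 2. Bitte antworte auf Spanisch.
Partiendo de la velocidad v(t) = 14, tomamos 3 derivadas. Tomando d/dt de v(t), encontramos a(t) = 0. Tomando d/dt de a(t), encontramos j(t) = 0. La derivada de la sacudida da el snap: s(t) = 0. De la ecuación del snap s(t) = 0, sustituimos t = 2 para obtener s = 0.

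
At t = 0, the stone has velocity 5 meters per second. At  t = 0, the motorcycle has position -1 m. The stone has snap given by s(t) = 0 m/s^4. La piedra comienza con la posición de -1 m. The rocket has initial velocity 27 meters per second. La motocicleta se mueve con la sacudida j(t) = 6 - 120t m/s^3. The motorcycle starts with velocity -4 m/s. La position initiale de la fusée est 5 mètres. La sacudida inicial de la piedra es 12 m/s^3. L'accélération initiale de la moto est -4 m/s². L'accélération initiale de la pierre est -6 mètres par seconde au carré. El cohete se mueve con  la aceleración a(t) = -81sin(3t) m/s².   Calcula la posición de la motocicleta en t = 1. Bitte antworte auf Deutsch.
Um dies zu lösen, müssen wir 3 Stammfunktionen unserer Gleichung für den Ruck j(t) = 6 - 120·t finden. Durch Integration von dem Ruck und Verwendung der Anfangsbedingung a(0) = -4, erhalten wir a(t) = -60·t^2 + 6·t - 4. Das Integral von der Beschleunigung ist die Geschwindigkeit. Mit v(0) = -4 erhalten wir v(t) = -20·t^3 + 3·t^2 - 4·t - 4. Die Stammfunktion von der Geschwindigkeit ist die Position. Mit x(0) = -1 erhalten wir x(t) = -5·t^4 + t^3 - 2·t^2 - 4·t - 1. Aus der Gleichung für die Position x(t) = -5·t^4 + t^3 - 2·t^2 - 4·t - 1, setzen wir t = 1 ein und erhalten x = -11.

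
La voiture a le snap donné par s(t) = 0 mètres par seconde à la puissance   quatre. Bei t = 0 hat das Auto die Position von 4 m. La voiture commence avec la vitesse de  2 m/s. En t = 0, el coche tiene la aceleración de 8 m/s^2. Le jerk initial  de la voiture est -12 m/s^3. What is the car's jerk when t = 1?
To find the answer, we compute 1 integral of s(t) = 0. Taking ∫s(t)dt and applying j(0) = -12, we find j(t) = -12. We have jerk j(t) = -12. Substituting t = 1: j(1) = -12.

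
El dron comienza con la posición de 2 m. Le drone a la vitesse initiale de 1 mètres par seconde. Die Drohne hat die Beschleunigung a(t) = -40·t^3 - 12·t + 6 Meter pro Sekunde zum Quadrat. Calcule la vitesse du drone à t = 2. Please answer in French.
En partant de l'accélération a(t) = -40·t^3 - 12·t + 6, nous prenons 1 intégrale. La primitive de l'accélération est la vitesse. En utilisant v(0) = 1, nous obtenons v(t) = -10·t^4 - 6·t^2 + 6·t + 1. De l'équation de la vitesse v(t) = -10·t^4 - 6·t^2 + 6·t + 1, nous substituons t = 2 pour obtenir v = -171.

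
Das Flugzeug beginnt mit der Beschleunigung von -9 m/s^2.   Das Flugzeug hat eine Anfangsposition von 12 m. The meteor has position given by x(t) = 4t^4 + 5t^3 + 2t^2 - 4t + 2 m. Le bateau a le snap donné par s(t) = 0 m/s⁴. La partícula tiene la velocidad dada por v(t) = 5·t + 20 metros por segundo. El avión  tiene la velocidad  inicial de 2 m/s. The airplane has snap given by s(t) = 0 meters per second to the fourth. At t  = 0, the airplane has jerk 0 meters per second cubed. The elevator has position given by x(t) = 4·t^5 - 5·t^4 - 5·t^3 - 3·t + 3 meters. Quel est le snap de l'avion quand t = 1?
De l'équation du snap s(t) = 0, nous substituons t = 1 pour obtenir s = 0.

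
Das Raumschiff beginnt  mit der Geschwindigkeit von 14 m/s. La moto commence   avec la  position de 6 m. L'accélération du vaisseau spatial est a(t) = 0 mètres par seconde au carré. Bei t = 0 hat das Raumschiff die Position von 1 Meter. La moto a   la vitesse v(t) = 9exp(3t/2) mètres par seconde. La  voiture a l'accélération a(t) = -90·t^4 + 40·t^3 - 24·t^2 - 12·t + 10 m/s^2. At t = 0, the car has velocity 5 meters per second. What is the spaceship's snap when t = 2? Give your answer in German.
Um dies zu lösen, müssen wir 2 Ableitungen unserer Gleichung für die Beschleunigung a(t) = 0 nehmen. Mit d/dt von a(t) finden wir j(t) = 0. Durch Ableiten von dem Ruck erhalten wir den Snap: s(t) = 0. Mit s(t) = 0 und Einsetzen von t = 2, finden wir s = 0.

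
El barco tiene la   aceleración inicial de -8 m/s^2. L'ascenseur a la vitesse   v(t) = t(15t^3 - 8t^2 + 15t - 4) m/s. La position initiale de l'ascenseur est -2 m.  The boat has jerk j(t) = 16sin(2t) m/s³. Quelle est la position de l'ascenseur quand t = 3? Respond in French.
Pour résoudre ceci, nous devons prendre 1 intégrale de notre équation de la vitesse v(t) = t·(15·t^3 - 8·t^2 + 15·t - 4). La primitive de la vitesse est la position. En utilisant x(0) = -2, nous obtenons x(t) = 3·t^5 - 2·t^4 + 5·t^3 - 2·t^2 - 2. Nous avons la position x(t) = 3·t^5 - 2·t^4 + 5·t^3 - 2·t^2 - 2. En substituant t = 3: x(3) = 682.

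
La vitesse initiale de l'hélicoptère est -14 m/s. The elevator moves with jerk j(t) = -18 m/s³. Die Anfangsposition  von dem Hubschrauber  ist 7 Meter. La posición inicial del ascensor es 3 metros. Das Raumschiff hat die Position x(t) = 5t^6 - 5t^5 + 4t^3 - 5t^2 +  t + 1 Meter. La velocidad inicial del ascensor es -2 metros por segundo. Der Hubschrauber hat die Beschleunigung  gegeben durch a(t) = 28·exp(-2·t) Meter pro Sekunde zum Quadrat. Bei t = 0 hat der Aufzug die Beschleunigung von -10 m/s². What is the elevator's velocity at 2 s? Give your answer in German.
Wir müssen die Stammfunktion unserer Gleichung für den Ruck j(t) = -18 2-mal finden. Durch Integration von dem Ruck und Verwendung der Anfangsbedingung a(0) = -10, erhalten wir a(t) = -18·t - 10. Die Stammfunktion von der Beschleunigung ist die Geschwindigkeit. Mit v(0) = -2 erhalten wir v(t) = -9·t^2 - 10·t - 2. Aus der Gleichung für die Geschwindigkeit v(t) = -9·t^2 - 10·t - 2, setzen wir t = 2 ein und erhalten v = -58.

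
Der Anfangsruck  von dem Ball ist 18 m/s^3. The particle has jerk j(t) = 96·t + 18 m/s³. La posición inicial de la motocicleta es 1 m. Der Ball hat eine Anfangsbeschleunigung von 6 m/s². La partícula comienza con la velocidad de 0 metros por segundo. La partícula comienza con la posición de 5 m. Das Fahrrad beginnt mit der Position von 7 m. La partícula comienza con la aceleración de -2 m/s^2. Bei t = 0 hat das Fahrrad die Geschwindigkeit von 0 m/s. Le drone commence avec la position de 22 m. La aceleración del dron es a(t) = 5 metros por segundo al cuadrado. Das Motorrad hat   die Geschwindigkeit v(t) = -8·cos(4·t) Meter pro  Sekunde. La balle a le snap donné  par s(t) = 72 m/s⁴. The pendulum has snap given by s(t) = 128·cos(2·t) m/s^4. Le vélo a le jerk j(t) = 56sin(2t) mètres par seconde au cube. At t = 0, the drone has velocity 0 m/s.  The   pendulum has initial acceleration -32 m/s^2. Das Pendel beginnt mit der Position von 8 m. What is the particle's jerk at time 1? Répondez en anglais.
Using j(t) = 96·t + 18 and substituting t = 1, we find j = 114.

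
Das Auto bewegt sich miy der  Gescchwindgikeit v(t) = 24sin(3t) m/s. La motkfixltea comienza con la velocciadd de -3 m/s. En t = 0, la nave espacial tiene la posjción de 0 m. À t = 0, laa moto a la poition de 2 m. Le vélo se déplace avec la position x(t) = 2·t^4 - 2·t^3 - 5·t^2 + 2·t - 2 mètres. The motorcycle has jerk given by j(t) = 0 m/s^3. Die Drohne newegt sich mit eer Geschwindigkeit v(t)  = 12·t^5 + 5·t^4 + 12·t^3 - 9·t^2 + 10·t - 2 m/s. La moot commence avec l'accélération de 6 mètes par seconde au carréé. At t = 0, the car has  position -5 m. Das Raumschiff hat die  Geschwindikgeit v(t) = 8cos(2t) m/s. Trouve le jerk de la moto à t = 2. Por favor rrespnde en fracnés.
De l'équation du jerk j(t) = 0, nous substituons t = 2 pour obtenir j = 0.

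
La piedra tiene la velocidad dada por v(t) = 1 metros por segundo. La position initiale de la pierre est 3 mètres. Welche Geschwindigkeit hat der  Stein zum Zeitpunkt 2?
Wir haben die Geschwindigkeit v(t) = 1. Durch Einsetzen von t = 2: v(2) = 1.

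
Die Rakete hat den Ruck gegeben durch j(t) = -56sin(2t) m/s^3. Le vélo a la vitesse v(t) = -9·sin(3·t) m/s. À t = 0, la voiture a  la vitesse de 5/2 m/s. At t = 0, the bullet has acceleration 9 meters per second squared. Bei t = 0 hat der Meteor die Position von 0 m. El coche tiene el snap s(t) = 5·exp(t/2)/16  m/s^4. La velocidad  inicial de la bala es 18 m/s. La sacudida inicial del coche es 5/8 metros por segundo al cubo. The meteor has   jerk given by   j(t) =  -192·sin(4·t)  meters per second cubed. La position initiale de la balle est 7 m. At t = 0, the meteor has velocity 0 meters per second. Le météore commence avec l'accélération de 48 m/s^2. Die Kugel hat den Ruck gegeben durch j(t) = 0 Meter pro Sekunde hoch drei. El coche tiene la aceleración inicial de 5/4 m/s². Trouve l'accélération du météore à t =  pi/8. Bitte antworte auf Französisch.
En partant du jerk j(t) = -192·sin(4·t), nous prenons 1 intégrale. En intégrant le jerk et en utilisant la condition initiale a(0) = 48, nous obtenons a(t) = 48·cos(4·t). De l'équation de l'accélération a(t) = 48·cos(4·t), nous substituons t = pi/8 pour obtenir a = 0.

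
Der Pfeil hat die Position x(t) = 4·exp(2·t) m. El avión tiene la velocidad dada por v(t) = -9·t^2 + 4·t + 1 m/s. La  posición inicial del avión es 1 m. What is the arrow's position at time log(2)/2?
We have position x(t) = 4·exp(2·t). Substituting t = log(2)/2: x(log(2)/2) = 8.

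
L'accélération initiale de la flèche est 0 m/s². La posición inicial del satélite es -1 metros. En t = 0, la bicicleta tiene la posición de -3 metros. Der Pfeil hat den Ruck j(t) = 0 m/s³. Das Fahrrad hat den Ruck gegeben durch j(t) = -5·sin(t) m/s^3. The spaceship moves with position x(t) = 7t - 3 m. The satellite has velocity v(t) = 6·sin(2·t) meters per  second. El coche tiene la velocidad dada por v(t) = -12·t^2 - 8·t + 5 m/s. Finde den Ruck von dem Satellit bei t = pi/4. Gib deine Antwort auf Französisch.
Pour résoudre ceci, nous devons prendre 2 dérivées de notre équation de la vitesse v(t) = 6·sin(2·t). En dérivant la vitesse, nous obtenons l'accélération: a(t) = 12·cos(2·t). En dérivant l'accélération, nous obtenons le jerk: j(t) = -24·sin(2·t). De l'équation du jerk j(t) = -24·sin(2·t), nous substituons t = pi/4 pour obtenir j = -24.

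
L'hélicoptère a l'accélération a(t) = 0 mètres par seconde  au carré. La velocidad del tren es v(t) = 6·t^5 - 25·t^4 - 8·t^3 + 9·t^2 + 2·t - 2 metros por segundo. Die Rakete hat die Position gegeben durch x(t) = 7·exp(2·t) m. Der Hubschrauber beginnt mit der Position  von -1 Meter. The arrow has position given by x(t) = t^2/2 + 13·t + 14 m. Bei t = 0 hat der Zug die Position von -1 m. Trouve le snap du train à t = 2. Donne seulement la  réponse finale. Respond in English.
The snap at t = 2 is s = 192.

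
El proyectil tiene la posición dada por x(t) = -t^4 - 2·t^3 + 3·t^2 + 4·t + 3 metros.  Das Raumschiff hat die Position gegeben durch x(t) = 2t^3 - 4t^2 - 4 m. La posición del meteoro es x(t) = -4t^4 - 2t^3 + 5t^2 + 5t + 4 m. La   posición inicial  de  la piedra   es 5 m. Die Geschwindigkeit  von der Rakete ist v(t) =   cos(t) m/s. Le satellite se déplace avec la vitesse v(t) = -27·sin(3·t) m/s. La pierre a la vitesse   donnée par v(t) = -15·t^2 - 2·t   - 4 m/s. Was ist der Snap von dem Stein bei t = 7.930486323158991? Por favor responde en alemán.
Wir müssen unsere Gleichung für die Geschwindigkeit v(t) = -15·t^2 - 2·t - 4 3-mal ableiten. Durch Ableiten von der Geschwindigkeit erhalten wir die Beschleunigung: a(t) = -30·t - 2. Mit d/dt von a(t) finden wir j(t) = -30. Mit d/dt von j(t) finden wir s(t) = 0. Mit s(t) = 0 und Einsetzen von t = 7.930486323158991, finden wir s = 0.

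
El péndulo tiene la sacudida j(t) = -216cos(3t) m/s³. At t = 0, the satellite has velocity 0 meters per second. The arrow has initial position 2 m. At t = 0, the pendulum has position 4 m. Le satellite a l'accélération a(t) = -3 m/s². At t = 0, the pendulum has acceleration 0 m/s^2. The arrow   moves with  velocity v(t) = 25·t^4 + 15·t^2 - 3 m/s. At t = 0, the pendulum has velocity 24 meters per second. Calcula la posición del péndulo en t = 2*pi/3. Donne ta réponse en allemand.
Ausgehend von dem Ruck j(t) = -216·cos(3·t), nehmen wir 3 Integrale. Mit ∫j(t)dt und Anwendung von a(0) = 0, finden wir a(t) = -72·sin(3·t). Mit ∫a(t)dt und Anwendung von v(0) = 24, finden wir v(t) = 24·cos(3·t). Die Stammfunktion von der Geschwindigkeit, mit x(0) = 4, ergibt die Position: x(t) = 8·sin(3·t) + 4. Wir haben die Position x(t) = 8·sin(3·t) + 4. Durch Einsetzen von t = 2*pi/3: x(2*pi/3) = 4.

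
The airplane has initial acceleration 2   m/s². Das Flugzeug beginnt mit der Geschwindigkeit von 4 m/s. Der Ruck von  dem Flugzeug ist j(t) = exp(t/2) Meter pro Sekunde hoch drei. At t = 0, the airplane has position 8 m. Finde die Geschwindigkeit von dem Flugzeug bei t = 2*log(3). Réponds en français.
Nous devons trouver l'intégrale de notre équation du jerk j(t) = exp(t/2) 2 fois. L'intégrale du jerk, avec a(0) = 2, donne l'accélération: a(t) = 2·exp(t/2). La primitive de l'accélération, avec v(0) = 4, donne la vitesse: v(t) = 4·exp(t/2). En utilisant v(t) = 4·exp(t/2) et en substituant t = 2*log(3), nous trouvons v = 12.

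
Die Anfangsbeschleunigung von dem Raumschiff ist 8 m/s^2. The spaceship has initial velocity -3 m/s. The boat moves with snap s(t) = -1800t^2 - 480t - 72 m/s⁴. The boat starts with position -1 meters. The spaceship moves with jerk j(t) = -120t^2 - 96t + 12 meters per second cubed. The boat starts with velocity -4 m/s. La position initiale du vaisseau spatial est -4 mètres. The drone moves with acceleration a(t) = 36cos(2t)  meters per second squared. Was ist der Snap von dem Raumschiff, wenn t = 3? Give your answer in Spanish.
Para resolver esto, necesitamos tomar 1 derivada de nuestra ecuación de la sacudida j(t) = -120·t^2 - 96·t + 12. La derivada de la sacudida da el snap: s(t) = -240·t - 96. Tenemos el snap s(t) = -240·t - 96. Sustituyendo t = 3: s(3) = -816.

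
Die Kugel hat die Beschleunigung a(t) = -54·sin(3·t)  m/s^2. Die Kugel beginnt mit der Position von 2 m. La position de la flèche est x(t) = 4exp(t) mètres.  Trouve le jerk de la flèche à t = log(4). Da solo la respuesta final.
La réponse est 16.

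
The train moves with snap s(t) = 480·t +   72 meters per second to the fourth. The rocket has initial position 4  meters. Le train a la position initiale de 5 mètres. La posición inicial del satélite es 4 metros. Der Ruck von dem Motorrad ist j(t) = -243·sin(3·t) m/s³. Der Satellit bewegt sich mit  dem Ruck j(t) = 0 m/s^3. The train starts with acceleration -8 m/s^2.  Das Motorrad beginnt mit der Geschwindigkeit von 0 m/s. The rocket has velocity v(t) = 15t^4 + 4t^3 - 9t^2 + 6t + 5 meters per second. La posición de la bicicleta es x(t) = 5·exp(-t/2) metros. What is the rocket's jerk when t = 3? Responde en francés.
Nous devons dériver notre équation de la vitesse v(t) = 15·t^4 + 4·t^3 - 9·t^2 + 6·t + 5 2 fois. En dérivant la vitesse, nous obtenons l'accélération: a(t) = 60·t^3 + 12·t^2 - 18·t + 6. La dérivée de l'accélération donne le jerk: j(t) = 180·t^2 + 24·t - 18. De l'équation du jerk j(t) = 180·t^2 + 24·t - 18, nous substituons t = 3 pour obtenir j = 1674.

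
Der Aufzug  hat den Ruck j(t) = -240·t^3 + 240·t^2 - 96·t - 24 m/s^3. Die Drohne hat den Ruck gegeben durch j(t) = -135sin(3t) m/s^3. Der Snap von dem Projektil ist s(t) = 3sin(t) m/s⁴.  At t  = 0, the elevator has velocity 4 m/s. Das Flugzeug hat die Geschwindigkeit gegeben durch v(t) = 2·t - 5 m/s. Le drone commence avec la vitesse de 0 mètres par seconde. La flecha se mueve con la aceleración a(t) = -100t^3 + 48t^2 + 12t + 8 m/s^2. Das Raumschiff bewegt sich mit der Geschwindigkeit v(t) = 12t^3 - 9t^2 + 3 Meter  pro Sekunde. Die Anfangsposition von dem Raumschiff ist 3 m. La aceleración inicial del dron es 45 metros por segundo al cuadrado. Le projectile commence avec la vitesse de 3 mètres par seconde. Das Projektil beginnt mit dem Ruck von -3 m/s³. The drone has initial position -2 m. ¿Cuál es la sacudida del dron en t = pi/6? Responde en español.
De la ecuación de la sacudida j(t) = -135·sin(3·t), sustituimos t = pi/6 para obtener j = -135.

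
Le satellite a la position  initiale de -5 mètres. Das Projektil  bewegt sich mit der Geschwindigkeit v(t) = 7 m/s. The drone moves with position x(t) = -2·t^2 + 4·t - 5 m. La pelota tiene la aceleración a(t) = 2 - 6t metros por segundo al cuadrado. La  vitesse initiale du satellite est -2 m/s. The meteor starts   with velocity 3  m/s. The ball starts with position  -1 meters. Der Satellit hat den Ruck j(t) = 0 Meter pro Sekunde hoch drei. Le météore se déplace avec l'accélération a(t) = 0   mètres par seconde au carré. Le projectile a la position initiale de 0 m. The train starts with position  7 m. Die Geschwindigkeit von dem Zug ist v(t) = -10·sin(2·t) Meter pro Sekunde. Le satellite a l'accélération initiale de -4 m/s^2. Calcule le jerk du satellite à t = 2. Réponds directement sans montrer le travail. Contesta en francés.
À t = 2, j = 0.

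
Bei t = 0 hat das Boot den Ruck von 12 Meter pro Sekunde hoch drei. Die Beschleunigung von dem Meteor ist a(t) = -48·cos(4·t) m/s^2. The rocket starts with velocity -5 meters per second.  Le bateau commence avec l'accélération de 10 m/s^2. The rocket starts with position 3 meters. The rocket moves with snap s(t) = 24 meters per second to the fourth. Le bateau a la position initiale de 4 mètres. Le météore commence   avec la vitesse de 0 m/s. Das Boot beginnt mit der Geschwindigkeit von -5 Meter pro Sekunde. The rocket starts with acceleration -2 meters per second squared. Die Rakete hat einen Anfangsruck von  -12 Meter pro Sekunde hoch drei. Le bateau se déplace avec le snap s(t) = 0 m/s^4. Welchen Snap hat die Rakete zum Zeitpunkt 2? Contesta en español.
Usando s(t) = 24 y sustituyendo t = 2, encontramos s = 24.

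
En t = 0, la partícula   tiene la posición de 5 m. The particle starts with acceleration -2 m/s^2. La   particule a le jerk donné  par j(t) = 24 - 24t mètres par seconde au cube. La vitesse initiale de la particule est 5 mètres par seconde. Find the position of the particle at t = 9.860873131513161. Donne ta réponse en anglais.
We must find the integral of our jerk equation j(t) = 24 - 24·t 3 times. Finding the integral of j(t) and using a(0) = -2: a(t) = -12·t^2 + 24·t - 2. Integrating acceleration and using the initial condition v(0) = 5, we get v(t) = -4·t^3 + 12·t^2 - 2·t + 5. Taking ∫v(t)dt and applying x(0) = 5, we find x(t) = -t^4 + 4·t^3 - t^2 + 5·t + 5. From the given position equation x(t) = -t^4 + 4·t^3 - t^2 + 5·t + 5, we substitute t = 9.860873131513161 to get x = -5662.57166595954.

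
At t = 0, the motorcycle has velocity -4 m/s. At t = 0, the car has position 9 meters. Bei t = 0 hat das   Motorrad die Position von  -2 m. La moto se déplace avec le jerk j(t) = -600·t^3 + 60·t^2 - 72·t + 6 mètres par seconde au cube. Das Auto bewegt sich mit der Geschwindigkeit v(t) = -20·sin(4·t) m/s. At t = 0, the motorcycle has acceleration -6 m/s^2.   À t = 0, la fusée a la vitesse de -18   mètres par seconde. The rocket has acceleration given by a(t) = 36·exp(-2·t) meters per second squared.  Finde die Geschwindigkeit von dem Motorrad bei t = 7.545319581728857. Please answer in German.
Wir müssen das Integral unserer Gleichung für den Ruck j(t) = -600·t^3 + 60·t^2 - 72·t + 6 2-mal finden. Die Stammfunktion von dem Ruck, mit a(0) = -6, ergibt die Beschleunigung: a(t) = -150·t^4 + 20·t^3 - 36·t^2 + 6·t - 6. Die Stammfunktion von der Beschleunigung, mit v(0) = -4, ergibt die Geschwindigkeit: v(t) = -30·t^5 + 5·t^4 - 12·t^3 + 3·t^2 - 6·t - 4. Mit v(t) = -30·t^5 + 5·t^4 - 12·t^3 + 3·t^2 - 6·t - 4 und Einsetzen von t = 7.545319581728857, finden wir v = -722511.806402774.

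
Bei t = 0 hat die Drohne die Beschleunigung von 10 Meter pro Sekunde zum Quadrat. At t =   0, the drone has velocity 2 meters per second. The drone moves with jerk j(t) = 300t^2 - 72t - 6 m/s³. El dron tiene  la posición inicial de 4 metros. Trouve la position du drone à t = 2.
Nous devons intégrer notre équation du jerk j(t) = 300·t^2 - 72·t - 6 3 fois. La primitive du jerk est l'accélération. En utilisant a(0) = 10, nous obtenons a(t) = 100·t^3 - 36·t^2 - 6·t + 10. L'intégrale de l'accélération, avec v(0) = 2, donne la vitesse: v(t) = 25·t^4 - 12·t^3 - 3·t^2 + 10·t + 2. En prenant ∫v(t)dt et en appliquant x(0) = 4, nous trouvons x(t) = 5·t^5 - 3·t^4 - t^3 + 5·t^2 + 2·t + 4. En utilisant x(t) = 5·t^5 - 3·t^4 - t^3 + 5·t^2 + 2·t + 4 et en substituant t = 2, nous trouvons x = 132.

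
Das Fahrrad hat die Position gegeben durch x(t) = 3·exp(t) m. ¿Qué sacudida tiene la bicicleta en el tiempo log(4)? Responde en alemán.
Ausgehend von der Position x(t) = 3·exp(t), nehmen wir 3 Ableitungen. Durch Ableiten von der Position erhalten wir die Geschwindigkeit: v(t) = 3·exp(t). Durch Ableiten von der Geschwindigkeit erhalten wir die Beschleunigung: a(t) = 3·exp(t). Mit d/dt von a(t) finden wir j(t) = 3·exp(t). Wir haben den Ruck j(t) = 3·exp(t). Durch Einsetzen von t = log(4): j(log(4)) = 12.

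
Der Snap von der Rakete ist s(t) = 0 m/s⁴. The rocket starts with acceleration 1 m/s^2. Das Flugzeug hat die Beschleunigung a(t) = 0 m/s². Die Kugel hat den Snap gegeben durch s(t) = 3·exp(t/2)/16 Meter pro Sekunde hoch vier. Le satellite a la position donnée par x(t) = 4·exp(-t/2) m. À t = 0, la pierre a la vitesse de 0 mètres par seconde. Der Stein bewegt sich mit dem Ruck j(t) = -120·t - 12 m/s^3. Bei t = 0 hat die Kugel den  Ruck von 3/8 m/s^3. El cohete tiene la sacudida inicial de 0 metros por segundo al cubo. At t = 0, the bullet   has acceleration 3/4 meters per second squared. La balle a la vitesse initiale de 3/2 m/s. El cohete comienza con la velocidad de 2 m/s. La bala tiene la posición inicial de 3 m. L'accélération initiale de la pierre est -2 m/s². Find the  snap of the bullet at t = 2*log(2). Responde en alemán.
Mit s(t) = 3·exp(t/2)/16 und Einsetzen von t = 2*log(2), finden wir s = 3/8.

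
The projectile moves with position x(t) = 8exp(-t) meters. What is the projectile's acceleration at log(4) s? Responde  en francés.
En partant de la position x(t) = 8·exp(-t), nous prenons 2 dérivées. En prenant d/dt de x(t), nous trouvons v(t) = -8·exp(-t). En prenant d/dt de v(t), nous trouvons a(t) = 8·exp(-t). Nous avons l'accélération a(t) = 8·exp(-t). En substituant t = log(4): a(log(4)) = 2.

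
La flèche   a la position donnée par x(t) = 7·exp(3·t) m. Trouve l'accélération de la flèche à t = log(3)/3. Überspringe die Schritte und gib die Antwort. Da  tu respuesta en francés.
À t = log(3)/3, a = 189.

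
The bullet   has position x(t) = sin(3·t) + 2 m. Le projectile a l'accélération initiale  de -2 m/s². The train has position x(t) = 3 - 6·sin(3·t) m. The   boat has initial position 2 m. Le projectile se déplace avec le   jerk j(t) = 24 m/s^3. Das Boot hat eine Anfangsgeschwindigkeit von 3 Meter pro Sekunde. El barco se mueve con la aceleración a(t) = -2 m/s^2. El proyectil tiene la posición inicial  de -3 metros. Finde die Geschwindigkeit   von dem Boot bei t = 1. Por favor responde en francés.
Pour résoudre ceci, nous devons prendre 1 primitive de notre équation de l'accélération a(t) = -2. En prenant ∫a(t)dt et en appliquant v(0) = 3, nous trouvons v(t) = 3 - 2·t. Nous avons la vitesse v(t) = 3 - 2·t. En substituant t = 1: v(1) = 1.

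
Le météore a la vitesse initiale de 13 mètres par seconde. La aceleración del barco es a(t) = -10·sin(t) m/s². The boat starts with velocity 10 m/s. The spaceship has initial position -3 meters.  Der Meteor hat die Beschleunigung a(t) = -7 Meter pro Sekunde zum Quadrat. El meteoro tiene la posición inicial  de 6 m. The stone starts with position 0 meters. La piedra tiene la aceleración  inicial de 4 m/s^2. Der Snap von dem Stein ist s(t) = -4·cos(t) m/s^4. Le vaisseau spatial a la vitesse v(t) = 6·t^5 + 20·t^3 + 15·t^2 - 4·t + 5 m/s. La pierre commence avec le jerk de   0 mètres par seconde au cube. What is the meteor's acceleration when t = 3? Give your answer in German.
Mit a(t) = -7 und Einsetzen von t = 3, finden wir a = -7.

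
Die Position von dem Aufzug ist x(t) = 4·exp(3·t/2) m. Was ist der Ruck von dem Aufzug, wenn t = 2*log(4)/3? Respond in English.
Starting from position x(t) = 4·exp(3·t/2), we take 3 derivatives. The derivative of position gives velocity: v(t) = 6·exp(3·t/2). Differentiating velocity, we get acceleration: a(t) = 9·exp(3·t/2). Taking d/dt of a(t), we find j(t) = 27·exp(3·t/2)/2. Using j(t) = 27·exp(3·t/2)/2 and substituting t = 2*log(4)/3, we find j = 54.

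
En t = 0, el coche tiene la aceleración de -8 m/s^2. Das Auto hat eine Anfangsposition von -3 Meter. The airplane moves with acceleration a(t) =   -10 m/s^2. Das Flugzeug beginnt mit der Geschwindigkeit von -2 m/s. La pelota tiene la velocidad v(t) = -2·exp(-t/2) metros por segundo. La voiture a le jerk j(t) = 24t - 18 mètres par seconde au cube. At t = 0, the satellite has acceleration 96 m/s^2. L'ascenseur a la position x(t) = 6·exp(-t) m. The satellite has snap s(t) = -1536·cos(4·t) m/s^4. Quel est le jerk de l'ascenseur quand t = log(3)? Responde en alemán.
Ausgehend von der Position x(t) = 6·exp(-t), nehmen wir 3 Ableitungen. Mit d/dt von x(t) finden wir v(t) = -6·exp(-t). Durch Ableiten von der Geschwindigkeit erhalten wir die Beschleunigung: a(t) = 6·exp(-t). Die Ableitung von der Beschleunigung ergibt den Ruck: j(t) = -6·exp(-t). Aus der Gleichung für den Ruck j(t) = -6·exp(-t), setzen wir t = log(3) ein und erhalten j = -2.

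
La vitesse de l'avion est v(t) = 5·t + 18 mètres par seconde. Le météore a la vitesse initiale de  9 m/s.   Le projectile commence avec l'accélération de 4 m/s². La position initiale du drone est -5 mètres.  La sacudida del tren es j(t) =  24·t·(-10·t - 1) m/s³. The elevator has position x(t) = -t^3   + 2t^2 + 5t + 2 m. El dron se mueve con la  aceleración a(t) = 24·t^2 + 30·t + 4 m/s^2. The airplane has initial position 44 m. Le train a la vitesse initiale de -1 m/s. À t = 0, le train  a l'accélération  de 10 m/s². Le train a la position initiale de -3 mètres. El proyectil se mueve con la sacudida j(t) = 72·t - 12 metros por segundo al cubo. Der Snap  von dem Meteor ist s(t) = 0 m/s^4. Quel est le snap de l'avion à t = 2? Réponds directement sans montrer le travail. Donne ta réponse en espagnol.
En t = 2, s = 0.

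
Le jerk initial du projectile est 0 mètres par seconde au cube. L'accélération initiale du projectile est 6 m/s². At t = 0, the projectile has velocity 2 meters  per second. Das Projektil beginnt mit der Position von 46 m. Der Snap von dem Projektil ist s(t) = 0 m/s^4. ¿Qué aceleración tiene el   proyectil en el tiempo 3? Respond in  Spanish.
Partiendo del snap s(t) = 0, tomamos 2 antiderivadas. Tomando ∫s(t)dt y aplicando j(0) = 0, encontramos j(t) = 0. La antiderivada de la sacudida es la aceleración. Usando a(0) = 6, obtenemos a(t) = 6. De la ecuación de la aceleración a(t) = 6, sustituimos t = 3 para obtener a = 6.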